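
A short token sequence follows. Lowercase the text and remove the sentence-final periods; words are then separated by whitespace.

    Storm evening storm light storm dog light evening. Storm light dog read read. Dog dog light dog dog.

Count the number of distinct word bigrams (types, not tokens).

12

18 tokens → 17 bigram windows in total.
Repeated bigrams (each contributes count−1 duplicates):
  dog dog: 2
  dog light: 2
  evening storm: 2
  light dog: 2
  storm light: 2
5 duplicate windows → 17 − 5 = 12 distinct.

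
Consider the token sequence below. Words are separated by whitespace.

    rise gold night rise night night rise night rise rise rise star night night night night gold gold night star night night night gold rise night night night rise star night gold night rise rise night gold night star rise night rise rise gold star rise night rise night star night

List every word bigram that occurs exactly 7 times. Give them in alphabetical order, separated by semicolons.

night rise; rise night

Bigram counts meeting the condition (exactly 7 times):
  night rise: 7
  rise night: 7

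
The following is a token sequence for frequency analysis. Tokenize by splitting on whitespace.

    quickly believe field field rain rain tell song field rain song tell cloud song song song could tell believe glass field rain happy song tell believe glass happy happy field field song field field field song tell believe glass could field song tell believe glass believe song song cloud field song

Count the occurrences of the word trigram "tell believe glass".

4

Scanning the 49 overlapping trigram windows for "tell believe glass":
  position 18–20: tell believe glass
  position 25–27: tell believe glass
  position 37–39: tell believe glass
  position 43–45: tell believe glass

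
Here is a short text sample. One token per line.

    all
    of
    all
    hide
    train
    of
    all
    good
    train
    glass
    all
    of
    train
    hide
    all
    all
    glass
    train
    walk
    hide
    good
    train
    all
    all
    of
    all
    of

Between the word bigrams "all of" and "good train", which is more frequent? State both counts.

"all of" (4 vs 2)

"all of": 4 occurrences
"good train": 2 occurrences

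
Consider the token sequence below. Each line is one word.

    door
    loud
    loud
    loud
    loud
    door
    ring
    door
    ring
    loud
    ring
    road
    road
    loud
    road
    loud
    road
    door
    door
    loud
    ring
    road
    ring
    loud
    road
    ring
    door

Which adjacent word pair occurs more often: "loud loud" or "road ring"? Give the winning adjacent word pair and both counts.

"loud loud": 3 occurrences
"road ring": 2 occurrences

"loud loud" (3 vs 2)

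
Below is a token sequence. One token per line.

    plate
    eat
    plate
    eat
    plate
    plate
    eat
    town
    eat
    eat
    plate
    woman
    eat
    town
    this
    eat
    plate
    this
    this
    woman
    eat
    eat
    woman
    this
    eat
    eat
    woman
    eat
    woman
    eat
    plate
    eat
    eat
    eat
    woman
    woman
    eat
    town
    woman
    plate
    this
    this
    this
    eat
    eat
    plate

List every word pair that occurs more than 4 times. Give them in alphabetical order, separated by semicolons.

eat eat; eat plate; woman eat

Bigram counts meeting the condition (more than 4 times):
  eat eat: 6
  eat plate: 6
  woman eat: 5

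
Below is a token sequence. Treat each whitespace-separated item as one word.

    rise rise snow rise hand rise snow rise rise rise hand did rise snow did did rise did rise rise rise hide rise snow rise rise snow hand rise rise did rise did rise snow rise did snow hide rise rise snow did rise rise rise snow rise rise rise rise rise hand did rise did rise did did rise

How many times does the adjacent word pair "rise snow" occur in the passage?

8

Scanning the 59 overlapping bigram windows for "rise snow":
  position 2–3: rise snow
  position 6–7: rise snow
  position 13–14: rise snow
  position 23–24: rise snow
  position 26–27: rise snow
  position 34–35: rise snow
  position 41–42: rise snow
  position 46–47: rise snow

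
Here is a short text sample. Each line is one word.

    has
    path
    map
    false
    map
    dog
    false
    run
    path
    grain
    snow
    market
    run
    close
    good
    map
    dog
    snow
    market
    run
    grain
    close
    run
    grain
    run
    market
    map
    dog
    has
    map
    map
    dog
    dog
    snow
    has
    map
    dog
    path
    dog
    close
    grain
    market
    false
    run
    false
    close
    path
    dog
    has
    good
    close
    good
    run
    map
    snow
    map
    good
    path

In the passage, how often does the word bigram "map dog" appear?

Scanning the 57 overlapping bigram windows for "map dog":
  position 5–6: map dog
  position 16–17: map dog
  position 27–28: map dog
  position 31–32: map dog
  position 36–37: map dog

5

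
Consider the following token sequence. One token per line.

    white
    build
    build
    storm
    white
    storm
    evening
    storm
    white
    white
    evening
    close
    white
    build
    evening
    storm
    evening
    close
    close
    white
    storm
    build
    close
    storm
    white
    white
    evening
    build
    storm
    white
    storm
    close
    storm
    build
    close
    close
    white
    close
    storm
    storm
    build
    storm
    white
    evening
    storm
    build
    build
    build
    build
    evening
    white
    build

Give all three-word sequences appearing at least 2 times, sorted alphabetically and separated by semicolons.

Trigram counts meeting the condition (at least 2 times):
  build build build: 2
  build storm white: 3
  close close white: 2
  storm build close: 2
  storm white storm: 2
  storm white white: 2
  white white evening: 2

build build build; build storm white; close close white; storm build close; storm white storm; storm white white; white white evening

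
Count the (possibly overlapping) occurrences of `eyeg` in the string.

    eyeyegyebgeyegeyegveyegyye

Sliding a length-4 window over the 26 characters (23 positions):
  position 3–6: eyeg
  position 11–14: eyeg
  position 15–18: eyeg
  position 20–23: eyeg

4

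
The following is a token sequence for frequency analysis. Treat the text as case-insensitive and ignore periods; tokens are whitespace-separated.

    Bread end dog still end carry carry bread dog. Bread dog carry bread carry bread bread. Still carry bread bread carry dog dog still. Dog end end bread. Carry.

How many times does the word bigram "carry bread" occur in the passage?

4

Scanning the 28 overlapping bigram windows for "carry bread":
  position 7–8: carry bread
  position 12–13: carry bread
  position 14–15: carry bread
  position 18–19: carry bread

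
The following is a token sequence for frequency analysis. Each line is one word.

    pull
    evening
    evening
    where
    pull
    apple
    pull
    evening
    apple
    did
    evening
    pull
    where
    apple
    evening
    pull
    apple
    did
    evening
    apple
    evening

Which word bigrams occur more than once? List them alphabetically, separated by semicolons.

apple did; apple evening; did evening; evening apple; evening pull; pull apple; pull evening

Bigram counts meeting the condition (more than once):
  apple did: 2
  apple evening: 2
  did evening: 2
  evening apple: 2
  evening pull: 2
  pull apple: 2
  pull evening: 2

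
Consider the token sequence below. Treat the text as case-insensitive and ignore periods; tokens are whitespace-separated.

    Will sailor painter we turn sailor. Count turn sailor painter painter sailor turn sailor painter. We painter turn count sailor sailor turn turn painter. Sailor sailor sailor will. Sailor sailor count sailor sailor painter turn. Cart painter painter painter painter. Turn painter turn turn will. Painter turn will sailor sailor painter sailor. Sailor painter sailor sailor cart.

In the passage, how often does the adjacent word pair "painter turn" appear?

Scanning the 56 overlapping bigram windows for "painter turn":
  position 17–18: painter turn
  position 34–35: painter turn
  position 40–41: painter turn
  position 42–43: painter turn
  position 46–47: painter turn

5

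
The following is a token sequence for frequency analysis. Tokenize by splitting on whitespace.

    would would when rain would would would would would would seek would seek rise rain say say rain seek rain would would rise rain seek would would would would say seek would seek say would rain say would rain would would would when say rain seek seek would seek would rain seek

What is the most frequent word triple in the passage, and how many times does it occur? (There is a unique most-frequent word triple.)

"would would would", 7 times

Trigram frequencies (highest first):
  would would would: 7
  rain would would: 3
  seek would seek: 3
  would would when: 2
  would seek would: 2
  say rain seek: 2
  … (30 more, each ≤ 2)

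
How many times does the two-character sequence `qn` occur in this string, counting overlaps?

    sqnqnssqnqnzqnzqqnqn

Sliding a length-2 window over the 20 characters (19 positions):
  position 2–3: qn
  position 4–5: qn
  position 8–9: qn
  position 10–11: qn
  position 13–14: qn
  position 17–18: qn
  position 19–20: qn

7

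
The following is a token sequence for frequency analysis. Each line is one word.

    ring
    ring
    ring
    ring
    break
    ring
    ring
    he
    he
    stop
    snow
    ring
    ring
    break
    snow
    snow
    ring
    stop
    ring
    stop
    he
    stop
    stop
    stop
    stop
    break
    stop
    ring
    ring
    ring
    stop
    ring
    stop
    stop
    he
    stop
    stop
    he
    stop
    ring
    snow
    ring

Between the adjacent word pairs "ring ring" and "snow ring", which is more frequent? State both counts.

"ring ring" (7 vs 3)

"ring ring": 7 occurrences
"snow ring": 3 occurrences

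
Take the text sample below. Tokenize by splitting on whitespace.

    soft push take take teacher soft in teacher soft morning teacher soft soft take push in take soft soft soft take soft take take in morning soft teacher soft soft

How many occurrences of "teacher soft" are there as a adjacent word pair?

Scanning the 29 overlapping bigram windows for "teacher soft":
  position 5–6: teacher soft
  position 8–9: teacher soft
  position 11–12: teacher soft
  position 28–29: teacher soft

4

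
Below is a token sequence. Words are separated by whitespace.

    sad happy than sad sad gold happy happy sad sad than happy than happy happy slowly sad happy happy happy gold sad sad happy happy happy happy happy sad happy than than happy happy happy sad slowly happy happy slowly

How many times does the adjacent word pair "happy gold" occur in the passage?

1

Scanning the 39 overlapping bigram windows for "happy gold":
  position 20–21: happy gold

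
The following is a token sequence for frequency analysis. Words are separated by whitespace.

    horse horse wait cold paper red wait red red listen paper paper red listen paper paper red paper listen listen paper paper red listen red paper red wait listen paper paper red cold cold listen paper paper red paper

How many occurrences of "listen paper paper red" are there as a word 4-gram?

5

Scanning the 36 overlapping 4-gram windows for "listen paper paper red":
  position 10–13: listen paper paper red
  position 14–17: listen paper paper red
  position 20–23: listen paper paper red
  position 29–32: listen paper paper red
  position 35–38: listen paper paper red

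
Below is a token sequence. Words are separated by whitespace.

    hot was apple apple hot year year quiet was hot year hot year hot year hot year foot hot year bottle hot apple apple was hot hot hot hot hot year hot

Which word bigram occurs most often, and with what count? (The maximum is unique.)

Bigram frequencies (highest first):
  hot year: 7
  year hot: 4
  hot hot: 4
  apple apple: 2
  was hot: 2
  hot was: 1
  … (11 more, each ≤ 1)

"hot year", 7 times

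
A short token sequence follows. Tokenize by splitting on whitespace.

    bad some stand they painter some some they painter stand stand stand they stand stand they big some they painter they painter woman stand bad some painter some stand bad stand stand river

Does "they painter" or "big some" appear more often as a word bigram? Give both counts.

"they painter": 4 occurrences
"big some": 1 occurrence

"they painter" (4 vs 1)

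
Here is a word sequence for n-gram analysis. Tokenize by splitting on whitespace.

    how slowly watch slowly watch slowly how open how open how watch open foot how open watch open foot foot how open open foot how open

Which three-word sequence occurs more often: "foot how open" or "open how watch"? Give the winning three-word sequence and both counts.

"foot how open": 3 occurrences
"open how watch": 1 occurrence

"foot how open" (3 vs 1)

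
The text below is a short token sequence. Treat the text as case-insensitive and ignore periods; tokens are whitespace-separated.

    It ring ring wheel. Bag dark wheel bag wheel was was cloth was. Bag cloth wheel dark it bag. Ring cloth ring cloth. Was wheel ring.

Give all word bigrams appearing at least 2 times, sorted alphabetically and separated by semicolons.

Bigram counts meeting the condition (at least 2 times):
  cloth was: 2
  ring cloth: 2
  wheel bag: 2

cloth was; ring cloth; wheel bag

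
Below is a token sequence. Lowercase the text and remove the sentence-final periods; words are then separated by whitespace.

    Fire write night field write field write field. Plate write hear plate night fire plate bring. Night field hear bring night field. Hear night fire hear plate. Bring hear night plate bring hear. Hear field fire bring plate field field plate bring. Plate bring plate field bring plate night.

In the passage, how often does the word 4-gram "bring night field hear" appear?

Scanning the 46 overlapping 4-gram windows for "bring night field hear":
  position 16–19: bring night field hear
  position 20–23: bring night field hear

2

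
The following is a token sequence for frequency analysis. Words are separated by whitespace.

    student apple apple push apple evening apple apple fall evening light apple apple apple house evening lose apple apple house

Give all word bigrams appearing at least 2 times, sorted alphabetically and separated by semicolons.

Bigram counts meeting the condition (at least 2 times):
  apple apple: 5
  apple house: 2

apple apple; apple house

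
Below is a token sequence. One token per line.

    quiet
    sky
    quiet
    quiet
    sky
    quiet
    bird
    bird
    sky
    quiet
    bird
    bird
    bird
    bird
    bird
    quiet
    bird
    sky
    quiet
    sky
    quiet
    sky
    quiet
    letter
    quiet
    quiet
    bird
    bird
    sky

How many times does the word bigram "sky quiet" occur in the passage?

6

Scanning the 28 overlapping bigram windows for "sky quiet":
  position 2–3: sky quiet
  position 5–6: sky quiet
  position 9–10: sky quiet
  position 18–19: sky quiet
  position 20–21: sky quiet
  position 22–23: sky quiet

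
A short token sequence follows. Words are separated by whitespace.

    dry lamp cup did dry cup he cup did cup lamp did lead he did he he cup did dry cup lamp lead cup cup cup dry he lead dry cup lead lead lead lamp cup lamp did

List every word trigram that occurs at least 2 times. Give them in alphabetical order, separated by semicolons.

Trigram counts meeting the condition (at least 2 times):
  cup did dry: 2
  cup lamp did: 2
  did dry cup: 2
  he cup did: 2

cup did dry; cup lamp did; did dry cup; he cup did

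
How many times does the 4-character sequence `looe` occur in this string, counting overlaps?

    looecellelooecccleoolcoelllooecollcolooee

Sliding a length-4 window over the 41 characters (38 positions):
  position 1–4: looe
  position 10–13: looe
  position 27–30: looe
  position 37–40: looe

4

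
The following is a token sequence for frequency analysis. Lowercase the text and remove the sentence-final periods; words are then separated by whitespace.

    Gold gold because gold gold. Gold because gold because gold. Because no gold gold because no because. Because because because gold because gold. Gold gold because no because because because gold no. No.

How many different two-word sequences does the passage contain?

33 tokens → 32 bigram windows in total.
Repeated bigrams (each contributes count−1 duplicates):
  gold because: 7
  because gold: 6
  gold gold: 6
  because because: 5
  because no: 3
  no because: 2
23 duplicate windows → 32 − 23 = 9 distinct.

9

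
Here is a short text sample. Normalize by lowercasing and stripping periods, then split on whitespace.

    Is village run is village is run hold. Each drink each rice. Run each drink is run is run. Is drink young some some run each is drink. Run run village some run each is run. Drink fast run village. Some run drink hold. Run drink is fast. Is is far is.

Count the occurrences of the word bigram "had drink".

0

Scanning the 51 overlapping bigram windows for "had drink":
  (none found)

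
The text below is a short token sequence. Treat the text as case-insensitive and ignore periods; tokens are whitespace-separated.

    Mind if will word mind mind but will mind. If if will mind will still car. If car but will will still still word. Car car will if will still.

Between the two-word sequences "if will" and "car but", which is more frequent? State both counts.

"if will" (3 vs 1)

"if will": 3 occurrences
"car but": 1 occurrence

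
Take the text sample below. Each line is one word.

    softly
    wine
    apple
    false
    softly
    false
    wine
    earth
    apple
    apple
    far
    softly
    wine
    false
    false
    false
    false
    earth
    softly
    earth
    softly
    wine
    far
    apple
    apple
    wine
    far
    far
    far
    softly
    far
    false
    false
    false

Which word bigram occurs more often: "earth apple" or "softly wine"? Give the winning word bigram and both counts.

"softly wine" (3 vs 1)

"earth apple": 1 occurrence
"softly wine": 3 occurrences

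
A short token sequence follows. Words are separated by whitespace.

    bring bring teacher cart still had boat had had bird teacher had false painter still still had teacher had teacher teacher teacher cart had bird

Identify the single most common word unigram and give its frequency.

"had", 7 times

Unigram frequencies (highest first):
  had: 7
  teacher: 6
  still: 3
  bring: 2
  cart: 2
  bird: 2
  … (3 more, each ≤ 1)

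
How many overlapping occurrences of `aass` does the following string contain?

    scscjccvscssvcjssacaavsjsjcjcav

Sliding a length-4 window over the 31 characters (28 positions):
  (no match at any position)

0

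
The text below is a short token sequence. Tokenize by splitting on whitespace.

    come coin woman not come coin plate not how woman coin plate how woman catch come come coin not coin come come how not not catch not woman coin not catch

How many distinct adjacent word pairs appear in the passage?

31 tokens → 30 bigram windows in total.
Repeated bigrams (each contributes count−1 duplicates):
  come coin: 3
  coin not: 2
  coin plate: 2
  come come: 2
  how woman: 2
  not catch: 2
  woman coin: 2
8 duplicate windows → 30 − 8 = 22 distinct.

22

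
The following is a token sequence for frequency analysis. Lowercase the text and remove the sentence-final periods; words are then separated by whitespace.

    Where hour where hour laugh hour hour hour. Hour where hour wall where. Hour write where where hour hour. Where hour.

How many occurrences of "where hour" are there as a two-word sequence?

Scanning the 20 overlapping bigram windows for "where hour":
  position 1–2: where hour
  position 3–4: where hour
  position 10–11: where hour
  position 13–14: where hour
  position 17–18: where hour
  position 20–21: where hour

6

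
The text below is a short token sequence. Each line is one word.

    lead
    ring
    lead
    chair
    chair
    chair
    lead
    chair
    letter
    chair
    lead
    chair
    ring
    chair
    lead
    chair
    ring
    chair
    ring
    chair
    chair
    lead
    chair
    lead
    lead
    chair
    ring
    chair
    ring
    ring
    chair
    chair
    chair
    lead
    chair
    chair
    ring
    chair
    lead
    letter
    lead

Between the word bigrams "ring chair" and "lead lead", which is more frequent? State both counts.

"ring chair": 6 occurrences
"lead lead": 1 occurrence

"ring chair" (6 vs 1)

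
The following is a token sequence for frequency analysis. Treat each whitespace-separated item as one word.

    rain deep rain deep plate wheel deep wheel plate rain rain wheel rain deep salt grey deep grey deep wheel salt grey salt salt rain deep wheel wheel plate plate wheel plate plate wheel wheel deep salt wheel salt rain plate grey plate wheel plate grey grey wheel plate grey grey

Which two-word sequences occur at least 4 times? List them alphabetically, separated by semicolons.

plate wheel; rain deep; wheel plate

Bigram counts meeting the condition (at least 4 times):
  plate wheel: 4
  rain deep: 4
  wheel plate: 5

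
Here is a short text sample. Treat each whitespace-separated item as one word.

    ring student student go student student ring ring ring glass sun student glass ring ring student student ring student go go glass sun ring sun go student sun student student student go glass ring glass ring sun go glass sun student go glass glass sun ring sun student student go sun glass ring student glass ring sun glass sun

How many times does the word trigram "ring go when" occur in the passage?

Scanning the 57 overlapping trigram windows for "ring go when":
  (none found)

0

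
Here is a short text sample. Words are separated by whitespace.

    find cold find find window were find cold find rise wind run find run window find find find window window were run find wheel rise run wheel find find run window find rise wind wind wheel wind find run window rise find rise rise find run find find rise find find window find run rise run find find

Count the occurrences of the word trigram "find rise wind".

Scanning the 56 overlapping trigram windows for "find rise wind":
  position 9–11: find rise wind
  position 32–34: find rise wind

2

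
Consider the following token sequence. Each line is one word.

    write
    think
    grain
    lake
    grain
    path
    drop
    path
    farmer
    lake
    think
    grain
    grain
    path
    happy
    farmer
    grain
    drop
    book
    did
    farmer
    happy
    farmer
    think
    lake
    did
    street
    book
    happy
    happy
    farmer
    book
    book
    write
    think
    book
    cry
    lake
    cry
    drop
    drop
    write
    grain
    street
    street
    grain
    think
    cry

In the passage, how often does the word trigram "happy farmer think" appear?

1

Scanning the 46 overlapping trigram windows for "happy farmer think":
  position 22–24: happy farmer think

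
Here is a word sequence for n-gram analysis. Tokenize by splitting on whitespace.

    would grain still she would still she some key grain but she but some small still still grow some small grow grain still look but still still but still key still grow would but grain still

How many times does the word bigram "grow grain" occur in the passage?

Scanning the 35 overlapping bigram windows for "grow grain":
  position 21–22: grow grain

1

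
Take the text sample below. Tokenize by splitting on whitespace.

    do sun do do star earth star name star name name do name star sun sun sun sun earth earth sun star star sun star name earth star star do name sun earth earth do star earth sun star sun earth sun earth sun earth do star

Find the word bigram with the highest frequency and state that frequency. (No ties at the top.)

Bigram frequencies (highest first):
  sun earth: 5
  earth sun: 4
  do star: 3
  star name: 3
  star sun: 3
  sun sun: 3
  … (16 more, each ≤ 3)

"sun earth", 5 times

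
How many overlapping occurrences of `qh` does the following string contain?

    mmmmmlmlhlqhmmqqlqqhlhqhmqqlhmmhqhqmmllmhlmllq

Sliding a length-2 window over the 46 characters (45 positions):
  position 11–12: qh
  position 19–20: qh
  position 23–24: qh
  position 33–34: qh

4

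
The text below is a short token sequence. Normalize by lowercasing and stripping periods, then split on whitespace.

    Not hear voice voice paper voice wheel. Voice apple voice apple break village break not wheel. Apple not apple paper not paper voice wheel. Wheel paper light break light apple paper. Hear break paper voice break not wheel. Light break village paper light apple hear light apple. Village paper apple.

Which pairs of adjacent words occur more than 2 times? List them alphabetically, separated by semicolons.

light apple; paper voice

Bigram counts meeting the condition (more than 2 times):
  light apple: 3
  paper voice: 3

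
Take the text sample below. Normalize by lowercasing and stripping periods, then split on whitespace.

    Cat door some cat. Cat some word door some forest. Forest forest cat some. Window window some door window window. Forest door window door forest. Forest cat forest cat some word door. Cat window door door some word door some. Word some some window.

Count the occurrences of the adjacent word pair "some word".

4

Scanning the 43 overlapping bigram windows for "some word":
  position 6–7: some word
  position 30–31: some word
  position 37–38: some word
  position 40–41: some word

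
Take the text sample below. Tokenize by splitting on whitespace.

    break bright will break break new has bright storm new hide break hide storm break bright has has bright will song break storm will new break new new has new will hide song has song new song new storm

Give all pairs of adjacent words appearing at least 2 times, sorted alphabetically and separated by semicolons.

Bigram counts meeting the condition (at least 2 times):
  break bright: 2
  break new: 2
  bright will: 2
  has bright: 2
  new has: 2
  song new: 2

break bright; break new; bright will; has bright; new has; song new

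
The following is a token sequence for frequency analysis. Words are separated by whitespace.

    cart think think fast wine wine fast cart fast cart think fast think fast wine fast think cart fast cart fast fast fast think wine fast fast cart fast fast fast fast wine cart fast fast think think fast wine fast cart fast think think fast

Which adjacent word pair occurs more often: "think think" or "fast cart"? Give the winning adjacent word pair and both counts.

"fast cart" (5 vs 3)

"think think": 3 occurrences
"fast cart": 5 occurrences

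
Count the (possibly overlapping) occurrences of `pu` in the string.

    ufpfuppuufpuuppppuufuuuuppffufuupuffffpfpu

Sliding a length-2 window over the 42 characters (41 positions):
  position 7–8: pu
  position 11–12: pu
  position 17–18: pu
  position 33–34: pu
  position 41–42: pu

5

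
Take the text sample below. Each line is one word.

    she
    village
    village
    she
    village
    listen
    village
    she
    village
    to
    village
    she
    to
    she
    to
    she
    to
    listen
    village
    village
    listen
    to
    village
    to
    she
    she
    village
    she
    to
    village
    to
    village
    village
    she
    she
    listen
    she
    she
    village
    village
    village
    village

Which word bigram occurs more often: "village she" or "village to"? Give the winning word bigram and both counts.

"village she": 5 occurrences
"village to": 3 occurrences

"village she" (5 vs 3)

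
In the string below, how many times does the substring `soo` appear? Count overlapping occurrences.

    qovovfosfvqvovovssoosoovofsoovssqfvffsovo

Sliding a length-3 window over the 41 characters (39 positions):
  position 18–20: soo
  position 21–23: soo
  position 27–29: soo

3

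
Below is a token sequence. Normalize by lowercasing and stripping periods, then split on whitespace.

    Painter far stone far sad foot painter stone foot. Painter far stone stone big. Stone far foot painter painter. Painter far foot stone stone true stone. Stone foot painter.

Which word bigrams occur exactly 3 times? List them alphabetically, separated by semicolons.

Bigram counts meeting the condition (exactly 3 times):
  painter far: 3
  stone stone: 3

painter far; stone stone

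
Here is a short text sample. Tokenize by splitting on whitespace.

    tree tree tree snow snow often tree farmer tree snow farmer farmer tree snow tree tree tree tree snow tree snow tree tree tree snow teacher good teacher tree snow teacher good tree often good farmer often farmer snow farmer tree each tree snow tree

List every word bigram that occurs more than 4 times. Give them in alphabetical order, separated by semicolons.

Bigram counts meeting the condition (more than 4 times):
  tree snow: 8
  tree tree: 7

tree snow; tree tree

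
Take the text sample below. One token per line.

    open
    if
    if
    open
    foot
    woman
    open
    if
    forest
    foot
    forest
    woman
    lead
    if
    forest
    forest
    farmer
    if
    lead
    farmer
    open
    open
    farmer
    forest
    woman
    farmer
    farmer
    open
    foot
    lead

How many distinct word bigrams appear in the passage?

24

30 tokens → 29 bigram windows in total.
Repeated bigrams (each contributes count−1 duplicates):
  farmer open: 2
  forest woman: 2
  if forest: 2
  open foot: 2
  open if: 2
5 duplicate windows → 29 − 5 = 24 distinct.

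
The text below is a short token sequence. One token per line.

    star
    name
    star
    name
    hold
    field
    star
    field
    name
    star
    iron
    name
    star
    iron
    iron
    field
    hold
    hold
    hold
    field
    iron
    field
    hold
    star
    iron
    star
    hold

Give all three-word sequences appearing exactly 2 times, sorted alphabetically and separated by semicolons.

Trigram counts meeting the condition (exactly 2 times):
  iron field hold: 2
  name star iron: 2

iron field hold; name star iron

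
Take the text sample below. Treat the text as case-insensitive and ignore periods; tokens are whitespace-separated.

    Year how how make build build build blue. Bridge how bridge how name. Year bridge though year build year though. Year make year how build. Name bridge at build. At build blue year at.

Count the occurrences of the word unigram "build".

Scanning the 34 tokens for "build":
  position 5: build
  position 6: build
  position 7: build
  position 18: build
  position 25: build
  position 29: build
  position 31: build

7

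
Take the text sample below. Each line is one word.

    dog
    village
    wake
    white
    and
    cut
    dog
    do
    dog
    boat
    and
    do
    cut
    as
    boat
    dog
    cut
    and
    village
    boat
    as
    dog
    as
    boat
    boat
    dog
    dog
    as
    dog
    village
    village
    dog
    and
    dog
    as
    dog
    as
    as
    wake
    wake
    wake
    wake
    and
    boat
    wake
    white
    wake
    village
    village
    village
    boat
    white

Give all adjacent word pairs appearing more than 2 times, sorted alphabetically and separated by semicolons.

as dog; dog as; village village; wake wake

Bigram counts meeting the condition (more than 2 times):
  as dog: 3
  dog as: 4
  village village: 3
  wake wake: 3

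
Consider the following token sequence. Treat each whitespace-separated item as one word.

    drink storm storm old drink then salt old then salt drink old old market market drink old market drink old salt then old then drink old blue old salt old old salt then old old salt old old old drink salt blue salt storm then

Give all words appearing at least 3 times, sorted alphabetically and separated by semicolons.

Unigram counts meeting the condition (at least 3 times):
  drink: 7
  market: 3
  old: 16
  salt: 8
  storm: 3
  then: 6

drink; market; old; salt; storm; then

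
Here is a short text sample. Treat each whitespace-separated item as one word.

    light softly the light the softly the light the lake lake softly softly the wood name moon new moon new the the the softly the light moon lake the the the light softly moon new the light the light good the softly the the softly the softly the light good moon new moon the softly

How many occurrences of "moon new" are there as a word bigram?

Scanning the 54 overlapping bigram windows for "moon new":
  position 17–18: moon new
  position 19–20: moon new
  position 34–35: moon new
  position 51–52: moon new

4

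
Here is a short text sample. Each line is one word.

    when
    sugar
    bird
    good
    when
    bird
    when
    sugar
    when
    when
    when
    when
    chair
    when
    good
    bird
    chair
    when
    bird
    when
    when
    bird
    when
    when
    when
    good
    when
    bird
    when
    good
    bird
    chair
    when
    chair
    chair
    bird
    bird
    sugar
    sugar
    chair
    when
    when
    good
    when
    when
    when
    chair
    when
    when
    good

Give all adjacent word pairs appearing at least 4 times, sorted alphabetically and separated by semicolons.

Bigram counts meeting the condition (at least 4 times):
  bird when: 4
  chair when: 5
  when bird: 4
  when good: 5
  when when: 10

bird when; chair when; when bird; when good; when when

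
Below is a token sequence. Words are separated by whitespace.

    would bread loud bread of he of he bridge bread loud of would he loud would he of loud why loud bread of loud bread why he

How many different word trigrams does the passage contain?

27 tokens → 25 trigram windows in total.
Repeated trigrams (each contributes count−1 duplicates):
  loud bread of: 2
1 duplicate windows → 25 − 1 = 24 distinct.

24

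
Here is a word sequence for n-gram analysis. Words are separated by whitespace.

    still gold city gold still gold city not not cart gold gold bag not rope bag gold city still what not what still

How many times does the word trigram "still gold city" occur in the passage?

Scanning the 21 overlapping trigram windows for "still gold city":
  position 1–3: still gold city
  position 5–7: still gold city

2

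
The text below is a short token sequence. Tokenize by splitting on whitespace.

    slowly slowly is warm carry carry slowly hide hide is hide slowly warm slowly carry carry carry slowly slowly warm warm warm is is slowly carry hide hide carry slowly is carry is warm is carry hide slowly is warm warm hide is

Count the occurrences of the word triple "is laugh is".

Scanning the 41 overlapping trigram windows for "is laugh is":
  (none found)

0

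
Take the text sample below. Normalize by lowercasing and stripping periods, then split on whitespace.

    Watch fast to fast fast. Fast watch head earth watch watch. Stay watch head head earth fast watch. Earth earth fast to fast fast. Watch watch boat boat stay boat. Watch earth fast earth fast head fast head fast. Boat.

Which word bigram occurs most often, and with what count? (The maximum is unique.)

Bigram frequencies (highest first):
  earth fast: 4
  fast fast: 3
  fast watch: 3
  fast to: 2
  to fast: 2
  watch head: 2
  … (18 more, each ≤ 2)

"earth fast", 4 times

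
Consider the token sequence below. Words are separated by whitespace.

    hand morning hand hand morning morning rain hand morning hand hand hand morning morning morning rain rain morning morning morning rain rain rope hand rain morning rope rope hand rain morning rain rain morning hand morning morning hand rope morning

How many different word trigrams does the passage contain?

25

40 tokens → 38 trigram windows in total.
Repeated trigrams (each contributes count−1 duplicates):
  hand morning morning: 3
  morning morning rain: 3
  morning rain rain: 3
  hand hand morning: 2
  hand morning hand: 2
  hand rain morning: 2
  morning hand hand: 2
  morning morning morning: 2
  … (2 more repeated)
13 duplicate windows → 38 − 13 = 25 distinct.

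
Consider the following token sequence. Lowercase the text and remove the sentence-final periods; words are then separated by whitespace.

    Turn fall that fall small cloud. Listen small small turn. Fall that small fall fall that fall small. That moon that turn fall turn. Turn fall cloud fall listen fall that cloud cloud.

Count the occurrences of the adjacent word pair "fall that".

4

Scanning the 32 overlapping bigram windows for "fall that":
  position 2–3: fall that
  position 11–12: fall that
  position 15–16: fall that
  position 30–31: fall that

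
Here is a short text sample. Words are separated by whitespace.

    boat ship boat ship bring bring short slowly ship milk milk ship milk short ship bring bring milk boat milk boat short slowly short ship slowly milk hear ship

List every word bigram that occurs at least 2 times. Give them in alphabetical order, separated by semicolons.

Bigram counts meeting the condition (at least 2 times):
  boat ship: 2
  bring bring: 2
  milk boat: 2
  ship bring: 2
  ship milk: 2
  short ship: 2
  short slowly: 2

boat ship; bring bring; milk boat; ship bring; ship milk; short ship; short slowly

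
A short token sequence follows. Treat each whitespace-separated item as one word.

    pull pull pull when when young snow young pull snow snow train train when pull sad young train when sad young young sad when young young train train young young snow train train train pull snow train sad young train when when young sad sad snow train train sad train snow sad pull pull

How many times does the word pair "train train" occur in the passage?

5

Scanning the 53 overlapping bigram windows for "train train":
  position 12–13: train train
  position 27–28: train train
  position 32–33: train train
  position 33–34: train train
  position 47–48: train train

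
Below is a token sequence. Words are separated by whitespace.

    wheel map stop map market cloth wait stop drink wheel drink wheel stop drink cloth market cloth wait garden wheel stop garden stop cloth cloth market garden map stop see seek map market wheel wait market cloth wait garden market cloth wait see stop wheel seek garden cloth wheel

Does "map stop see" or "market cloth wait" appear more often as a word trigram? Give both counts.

"market cloth wait" (4 vs 1)

"map stop see": 1 occurrence
"market cloth wait": 4 occurrences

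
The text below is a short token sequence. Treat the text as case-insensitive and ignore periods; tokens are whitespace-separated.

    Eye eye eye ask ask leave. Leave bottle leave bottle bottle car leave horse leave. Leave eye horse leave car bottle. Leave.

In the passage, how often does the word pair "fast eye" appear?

0

Scanning the 21 overlapping bigram windows for "fast eye":
  (none found)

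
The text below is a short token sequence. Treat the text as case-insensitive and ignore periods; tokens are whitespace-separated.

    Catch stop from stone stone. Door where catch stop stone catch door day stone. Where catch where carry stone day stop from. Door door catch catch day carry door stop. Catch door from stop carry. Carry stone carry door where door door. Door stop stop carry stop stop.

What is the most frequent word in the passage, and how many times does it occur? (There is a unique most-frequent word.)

Unigram frequencies (highest first):
  door: 10
  stop: 9
  catch: 7
  stone: 6
  carry: 6
  where: 4
  … (2 more, each ≤ 3)

"door", 10 times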